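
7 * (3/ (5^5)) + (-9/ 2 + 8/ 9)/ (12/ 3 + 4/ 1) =-200101/ 450000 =-0.44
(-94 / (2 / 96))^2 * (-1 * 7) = -142507008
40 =40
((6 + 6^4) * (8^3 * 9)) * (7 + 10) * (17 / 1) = 1733889024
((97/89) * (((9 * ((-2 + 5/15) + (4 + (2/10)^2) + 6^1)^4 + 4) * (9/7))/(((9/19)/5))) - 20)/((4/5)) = 71668763266852/87609375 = 818049.02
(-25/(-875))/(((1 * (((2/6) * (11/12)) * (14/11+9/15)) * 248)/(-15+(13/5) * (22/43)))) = -26451/9610930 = -0.00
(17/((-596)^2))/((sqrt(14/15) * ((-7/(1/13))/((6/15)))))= -17 * sqrt(210)/1131362960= -0.00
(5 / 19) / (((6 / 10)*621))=25 / 35397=0.00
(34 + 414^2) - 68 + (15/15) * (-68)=171294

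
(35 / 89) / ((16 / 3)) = 105 / 1424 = 0.07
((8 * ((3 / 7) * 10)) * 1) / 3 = 80 / 7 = 11.43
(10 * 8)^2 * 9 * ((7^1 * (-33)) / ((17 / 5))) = -66528000 / 17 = -3913411.76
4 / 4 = 1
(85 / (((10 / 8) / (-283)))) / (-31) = 19244 / 31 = 620.77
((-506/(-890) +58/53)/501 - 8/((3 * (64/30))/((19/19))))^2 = 385776069639489/248213092848400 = 1.55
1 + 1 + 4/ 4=3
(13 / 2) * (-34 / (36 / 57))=-4199 / 12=-349.92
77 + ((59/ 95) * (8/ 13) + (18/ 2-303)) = -267523/ 1235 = -216.62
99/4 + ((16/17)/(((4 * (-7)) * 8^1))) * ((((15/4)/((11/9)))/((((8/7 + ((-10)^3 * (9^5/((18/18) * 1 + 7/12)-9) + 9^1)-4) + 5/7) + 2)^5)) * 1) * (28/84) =111030259137236572371908311016281158789478974100078887/4486071076251982722097305495607319547049644709897472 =24.75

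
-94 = -94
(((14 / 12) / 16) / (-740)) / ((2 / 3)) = -0.00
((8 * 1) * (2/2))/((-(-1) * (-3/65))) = -173.33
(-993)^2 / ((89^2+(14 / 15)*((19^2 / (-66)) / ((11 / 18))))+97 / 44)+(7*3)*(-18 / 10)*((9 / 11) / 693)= 1443157184547 / 11588133095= 124.54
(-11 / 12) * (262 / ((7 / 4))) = -2882 / 21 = -137.24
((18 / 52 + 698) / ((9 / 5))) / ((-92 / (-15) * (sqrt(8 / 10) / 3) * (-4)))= -453925 * sqrt(5) / 19136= -53.04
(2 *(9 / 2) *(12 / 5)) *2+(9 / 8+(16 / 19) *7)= 38167 / 760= 50.22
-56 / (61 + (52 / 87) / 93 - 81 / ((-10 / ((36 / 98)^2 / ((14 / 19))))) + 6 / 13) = -61873373835 / 69553829509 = -0.89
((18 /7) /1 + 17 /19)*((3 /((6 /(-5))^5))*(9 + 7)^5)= -47206400000 /10773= -4381917.76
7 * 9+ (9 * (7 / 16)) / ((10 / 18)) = 5607 / 80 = 70.09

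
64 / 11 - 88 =-904 / 11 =-82.18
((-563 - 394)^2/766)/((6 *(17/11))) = 3358113/26044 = 128.94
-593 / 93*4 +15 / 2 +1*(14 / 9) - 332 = -194435 / 558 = -348.45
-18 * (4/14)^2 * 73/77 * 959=-720072/539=-1335.94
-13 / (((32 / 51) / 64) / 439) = -582114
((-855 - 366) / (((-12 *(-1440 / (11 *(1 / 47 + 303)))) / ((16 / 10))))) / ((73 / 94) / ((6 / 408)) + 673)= -31880717 / 61403400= -0.52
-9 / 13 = -0.69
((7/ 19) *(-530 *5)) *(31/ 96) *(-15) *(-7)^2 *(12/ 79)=211330875/ 6004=35198.35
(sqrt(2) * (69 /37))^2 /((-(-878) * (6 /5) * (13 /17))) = 0.01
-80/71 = -1.13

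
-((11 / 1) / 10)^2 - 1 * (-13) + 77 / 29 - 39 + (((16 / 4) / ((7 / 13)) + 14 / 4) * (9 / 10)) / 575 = -14320828 / 583625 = -24.54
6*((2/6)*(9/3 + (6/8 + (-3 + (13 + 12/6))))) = 63/2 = 31.50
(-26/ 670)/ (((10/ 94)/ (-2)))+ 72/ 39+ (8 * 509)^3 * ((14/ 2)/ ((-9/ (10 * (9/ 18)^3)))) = -12864399682903226/ 195975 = -65643065099.65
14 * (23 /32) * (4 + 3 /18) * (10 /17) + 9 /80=24.78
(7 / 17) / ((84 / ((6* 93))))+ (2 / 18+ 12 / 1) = 4543 / 306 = 14.85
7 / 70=0.10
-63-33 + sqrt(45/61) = -96 + 3*sqrt(305)/61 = -95.14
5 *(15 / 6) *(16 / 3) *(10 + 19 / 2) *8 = 10400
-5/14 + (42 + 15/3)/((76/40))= 24.38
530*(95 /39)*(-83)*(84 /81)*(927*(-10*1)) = 120523802000 /117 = 1030117965.81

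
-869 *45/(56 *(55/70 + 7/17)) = -44319/76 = -583.14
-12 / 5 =-2.40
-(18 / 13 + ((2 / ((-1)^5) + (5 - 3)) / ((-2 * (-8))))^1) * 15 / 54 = -5 / 13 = -0.38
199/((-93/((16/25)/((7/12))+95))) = -3346583/16275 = -205.63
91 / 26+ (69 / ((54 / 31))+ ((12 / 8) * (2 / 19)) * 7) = 7561 / 171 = 44.22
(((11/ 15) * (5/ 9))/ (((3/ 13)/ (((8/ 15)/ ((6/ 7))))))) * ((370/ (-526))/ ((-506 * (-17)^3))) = -6734/ 21664959273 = -0.00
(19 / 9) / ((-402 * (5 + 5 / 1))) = -19 / 36180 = -0.00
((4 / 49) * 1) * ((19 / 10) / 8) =19 / 980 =0.02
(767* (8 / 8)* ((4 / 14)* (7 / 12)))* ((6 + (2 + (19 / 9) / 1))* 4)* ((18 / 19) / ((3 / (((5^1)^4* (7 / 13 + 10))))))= 1838882500 / 171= 10753698.83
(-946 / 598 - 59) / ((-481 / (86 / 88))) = 389451 / 3164018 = 0.12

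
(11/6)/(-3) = -11/18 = -0.61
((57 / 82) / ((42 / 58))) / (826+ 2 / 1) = 551 / 475272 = 0.00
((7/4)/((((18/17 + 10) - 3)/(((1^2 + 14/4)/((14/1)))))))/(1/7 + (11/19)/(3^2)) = 183141/543616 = 0.34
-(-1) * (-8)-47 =-55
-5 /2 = -2.50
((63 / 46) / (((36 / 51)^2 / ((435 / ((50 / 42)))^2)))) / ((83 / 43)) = 290363105781 / 1527200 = 190127.75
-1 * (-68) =68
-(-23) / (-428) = -23 / 428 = -0.05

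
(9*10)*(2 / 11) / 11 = 180 / 121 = 1.49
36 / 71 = 0.51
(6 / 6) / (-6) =-0.17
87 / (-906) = -0.10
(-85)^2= 7225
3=3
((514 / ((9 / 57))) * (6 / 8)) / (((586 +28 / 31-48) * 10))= 151373 / 334120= 0.45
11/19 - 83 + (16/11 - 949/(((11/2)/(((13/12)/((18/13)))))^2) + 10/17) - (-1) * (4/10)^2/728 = -103276325409269/1037090854800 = -99.58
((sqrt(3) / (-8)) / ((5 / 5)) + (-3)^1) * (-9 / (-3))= -9 - 3 * sqrt(3) / 8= -9.65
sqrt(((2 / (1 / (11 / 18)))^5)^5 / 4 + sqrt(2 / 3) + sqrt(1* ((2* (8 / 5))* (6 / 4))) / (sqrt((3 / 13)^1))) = sqrt(23929932923061752959008300* sqrt(6) + 28715919507674103550809960* sqrt(130) + 2708676485847093051045756275) / 8472886094430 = 6.57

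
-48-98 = -146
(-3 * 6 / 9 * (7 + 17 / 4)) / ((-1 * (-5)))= -9 / 2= -4.50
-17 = -17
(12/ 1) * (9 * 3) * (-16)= -5184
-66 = -66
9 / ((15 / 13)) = 39 / 5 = 7.80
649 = 649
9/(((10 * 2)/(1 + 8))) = 81/20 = 4.05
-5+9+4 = 8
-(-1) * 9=9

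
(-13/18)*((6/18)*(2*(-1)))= 13/27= 0.48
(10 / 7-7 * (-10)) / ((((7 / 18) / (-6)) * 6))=-9000 / 49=-183.67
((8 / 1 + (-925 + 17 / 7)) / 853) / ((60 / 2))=-1067 / 29855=-0.04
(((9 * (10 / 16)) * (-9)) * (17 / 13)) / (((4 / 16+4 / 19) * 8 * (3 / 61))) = -365.37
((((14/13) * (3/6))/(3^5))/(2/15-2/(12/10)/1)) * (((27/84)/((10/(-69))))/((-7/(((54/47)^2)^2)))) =-0.00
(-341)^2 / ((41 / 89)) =10349009 / 41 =252414.85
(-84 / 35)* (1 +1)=-24 / 5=-4.80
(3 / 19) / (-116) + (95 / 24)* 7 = 366397 / 13224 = 27.71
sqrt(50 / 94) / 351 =5* sqrt(47) / 16497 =0.00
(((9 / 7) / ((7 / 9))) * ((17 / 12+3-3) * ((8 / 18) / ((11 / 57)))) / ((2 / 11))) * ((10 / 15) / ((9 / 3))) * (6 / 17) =114 / 49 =2.33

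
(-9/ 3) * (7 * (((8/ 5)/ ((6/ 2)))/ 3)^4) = -28672/ 1366875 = -0.02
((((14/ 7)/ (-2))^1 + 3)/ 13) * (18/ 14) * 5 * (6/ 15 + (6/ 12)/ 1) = 81/ 91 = 0.89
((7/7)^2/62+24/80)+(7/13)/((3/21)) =8232/2015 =4.09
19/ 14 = 1.36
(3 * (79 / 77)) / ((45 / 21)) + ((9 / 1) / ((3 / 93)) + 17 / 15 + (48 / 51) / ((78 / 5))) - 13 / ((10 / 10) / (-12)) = 437.63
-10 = -10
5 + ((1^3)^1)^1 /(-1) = 4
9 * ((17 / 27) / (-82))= -17 / 246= -0.07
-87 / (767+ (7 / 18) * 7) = -1566 / 13855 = -0.11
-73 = -73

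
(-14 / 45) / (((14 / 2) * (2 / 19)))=-19 / 45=-0.42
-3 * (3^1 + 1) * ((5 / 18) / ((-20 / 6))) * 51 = 51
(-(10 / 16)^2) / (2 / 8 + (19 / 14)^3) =-1715 / 12072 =-0.14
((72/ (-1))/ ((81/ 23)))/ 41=-184/ 369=-0.50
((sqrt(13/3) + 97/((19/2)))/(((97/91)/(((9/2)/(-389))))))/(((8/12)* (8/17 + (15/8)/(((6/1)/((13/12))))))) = -0.25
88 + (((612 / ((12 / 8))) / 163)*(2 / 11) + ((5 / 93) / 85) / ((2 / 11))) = 501512923 / 5669466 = 88.46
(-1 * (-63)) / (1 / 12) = 756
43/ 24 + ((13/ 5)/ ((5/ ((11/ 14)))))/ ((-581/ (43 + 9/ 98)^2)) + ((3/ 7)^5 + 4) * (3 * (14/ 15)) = 17175913991/ 1464730050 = 11.73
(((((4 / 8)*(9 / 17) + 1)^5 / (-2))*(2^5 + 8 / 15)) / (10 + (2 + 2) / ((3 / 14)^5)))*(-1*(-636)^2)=18363327531013503 / 7644957342955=2402.02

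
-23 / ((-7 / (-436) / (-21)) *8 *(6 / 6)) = 7521 / 2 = 3760.50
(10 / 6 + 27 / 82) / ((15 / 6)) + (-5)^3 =-76384 / 615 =-124.20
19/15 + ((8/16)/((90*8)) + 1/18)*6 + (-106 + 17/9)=-102.51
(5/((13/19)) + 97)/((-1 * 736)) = -339/2392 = -0.14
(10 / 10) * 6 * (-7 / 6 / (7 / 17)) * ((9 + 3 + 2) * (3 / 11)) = -714 / 11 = -64.91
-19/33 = -0.58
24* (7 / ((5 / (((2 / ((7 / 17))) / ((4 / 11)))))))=448.80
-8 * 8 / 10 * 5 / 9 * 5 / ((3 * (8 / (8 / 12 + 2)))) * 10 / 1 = -1600 / 81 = -19.75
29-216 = -187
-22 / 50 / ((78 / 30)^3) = -55 / 2197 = -0.03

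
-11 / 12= -0.92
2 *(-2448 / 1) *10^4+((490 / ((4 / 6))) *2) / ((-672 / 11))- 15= -48960039.06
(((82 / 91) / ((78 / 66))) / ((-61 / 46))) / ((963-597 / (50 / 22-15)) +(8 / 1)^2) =-20240 / 37803103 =-0.00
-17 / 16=-1.06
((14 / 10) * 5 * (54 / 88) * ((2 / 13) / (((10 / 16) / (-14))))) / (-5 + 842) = -392 / 22165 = -0.02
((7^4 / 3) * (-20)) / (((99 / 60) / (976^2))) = -914853990400 / 99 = -9240949397.98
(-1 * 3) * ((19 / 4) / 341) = -57 / 1364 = -0.04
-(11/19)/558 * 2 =-11/5301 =-0.00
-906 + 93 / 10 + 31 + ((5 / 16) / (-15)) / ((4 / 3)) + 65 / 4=-271829 / 320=-849.47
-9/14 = -0.64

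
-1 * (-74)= 74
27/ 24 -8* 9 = -567/ 8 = -70.88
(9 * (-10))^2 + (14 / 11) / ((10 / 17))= 445619 / 55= 8102.16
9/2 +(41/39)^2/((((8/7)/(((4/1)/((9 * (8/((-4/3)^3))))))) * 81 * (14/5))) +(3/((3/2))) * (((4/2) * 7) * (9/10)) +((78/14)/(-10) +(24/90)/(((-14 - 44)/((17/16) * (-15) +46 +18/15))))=35247066079133/1215476425800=29.00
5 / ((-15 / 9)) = -3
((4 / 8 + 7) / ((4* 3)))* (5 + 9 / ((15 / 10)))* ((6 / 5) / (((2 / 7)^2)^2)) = 79233 / 64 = 1238.02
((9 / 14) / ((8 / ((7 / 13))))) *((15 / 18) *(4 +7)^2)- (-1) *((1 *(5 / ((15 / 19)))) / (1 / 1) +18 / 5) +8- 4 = 114169 / 6240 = 18.30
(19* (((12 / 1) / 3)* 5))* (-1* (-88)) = 33440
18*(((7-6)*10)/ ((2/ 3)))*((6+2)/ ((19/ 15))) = 32400/ 19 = 1705.26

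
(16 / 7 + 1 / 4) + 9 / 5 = 607 / 140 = 4.34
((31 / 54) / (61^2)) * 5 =155 / 200934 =0.00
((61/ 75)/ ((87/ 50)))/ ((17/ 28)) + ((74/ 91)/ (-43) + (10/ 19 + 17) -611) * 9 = -1761765456250/ 329877639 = -5340.66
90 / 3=30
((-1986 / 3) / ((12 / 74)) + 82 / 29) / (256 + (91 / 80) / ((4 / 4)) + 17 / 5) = -28393360 / 1813341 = -15.66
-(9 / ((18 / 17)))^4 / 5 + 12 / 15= -83457 / 80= -1043.21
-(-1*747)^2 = -558009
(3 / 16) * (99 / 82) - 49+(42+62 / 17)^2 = 771561513 / 379168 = 2034.88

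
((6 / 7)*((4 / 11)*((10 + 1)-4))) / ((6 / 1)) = 4 / 11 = 0.36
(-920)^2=846400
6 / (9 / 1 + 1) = 3 / 5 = 0.60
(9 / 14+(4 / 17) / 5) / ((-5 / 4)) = -1642 / 2975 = -0.55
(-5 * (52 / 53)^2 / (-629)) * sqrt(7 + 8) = 13520 * sqrt(15) / 1766861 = 0.03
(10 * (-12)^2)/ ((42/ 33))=7920/ 7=1131.43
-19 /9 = -2.11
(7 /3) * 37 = 259 /3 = 86.33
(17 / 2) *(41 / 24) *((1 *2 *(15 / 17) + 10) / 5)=205 / 6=34.17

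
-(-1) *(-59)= -59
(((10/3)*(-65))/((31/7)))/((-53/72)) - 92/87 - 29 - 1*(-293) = 47085668/142941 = 329.41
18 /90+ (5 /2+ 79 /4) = 449 /20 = 22.45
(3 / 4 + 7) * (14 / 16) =217 / 32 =6.78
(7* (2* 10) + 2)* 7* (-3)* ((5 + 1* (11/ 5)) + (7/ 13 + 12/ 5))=-1965138/ 65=-30232.89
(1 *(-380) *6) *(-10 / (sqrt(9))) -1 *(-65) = 7665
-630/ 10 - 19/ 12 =-775/ 12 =-64.58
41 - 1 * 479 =-438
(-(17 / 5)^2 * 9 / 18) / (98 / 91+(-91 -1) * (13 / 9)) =33813 / 771100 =0.04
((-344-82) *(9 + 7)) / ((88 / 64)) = -54528 / 11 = -4957.09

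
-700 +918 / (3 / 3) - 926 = -708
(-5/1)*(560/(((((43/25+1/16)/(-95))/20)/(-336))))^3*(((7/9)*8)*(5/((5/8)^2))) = -1164523297796989648896000000000000000/362467097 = -3212769676021075228508258000.00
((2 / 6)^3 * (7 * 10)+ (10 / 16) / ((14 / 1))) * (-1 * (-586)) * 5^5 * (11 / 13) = 4086447.05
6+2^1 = 8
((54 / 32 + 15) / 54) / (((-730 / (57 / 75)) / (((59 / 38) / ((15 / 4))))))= -5251 / 39420000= -0.00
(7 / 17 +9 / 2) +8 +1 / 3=13.25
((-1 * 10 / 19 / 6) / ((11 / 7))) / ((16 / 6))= -35 / 1672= -0.02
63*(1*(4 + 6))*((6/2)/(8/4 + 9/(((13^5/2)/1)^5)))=945.00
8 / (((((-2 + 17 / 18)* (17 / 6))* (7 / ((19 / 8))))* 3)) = -36 / 119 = -0.30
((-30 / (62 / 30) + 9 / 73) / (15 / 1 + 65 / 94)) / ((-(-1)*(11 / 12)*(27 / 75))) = -371112 / 133517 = -2.78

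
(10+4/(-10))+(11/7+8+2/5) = 137/7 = 19.57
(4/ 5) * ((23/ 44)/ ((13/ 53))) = 1219/ 715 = 1.70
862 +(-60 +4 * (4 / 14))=5622 / 7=803.14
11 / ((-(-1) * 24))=0.46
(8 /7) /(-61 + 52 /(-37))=-296 /16163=-0.02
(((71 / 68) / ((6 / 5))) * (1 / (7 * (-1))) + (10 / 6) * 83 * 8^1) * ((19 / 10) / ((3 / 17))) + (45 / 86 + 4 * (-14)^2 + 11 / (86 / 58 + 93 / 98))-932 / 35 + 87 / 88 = 208859971794571 / 16475271120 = 12677.18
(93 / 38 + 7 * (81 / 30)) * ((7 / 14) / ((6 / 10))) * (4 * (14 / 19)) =18928 / 361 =52.43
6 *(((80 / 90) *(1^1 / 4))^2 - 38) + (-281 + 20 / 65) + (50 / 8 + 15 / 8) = -1404761 / 2808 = -500.27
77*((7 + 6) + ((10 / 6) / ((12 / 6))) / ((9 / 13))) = 59059 / 54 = 1093.69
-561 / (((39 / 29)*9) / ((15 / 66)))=-2465 / 234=-10.53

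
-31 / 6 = -5.17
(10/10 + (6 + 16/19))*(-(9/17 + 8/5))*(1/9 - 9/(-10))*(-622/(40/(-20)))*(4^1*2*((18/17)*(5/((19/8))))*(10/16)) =-6105997352/104329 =-58526.37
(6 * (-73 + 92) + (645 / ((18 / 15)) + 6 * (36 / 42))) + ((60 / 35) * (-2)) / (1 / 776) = -28055 / 14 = -2003.93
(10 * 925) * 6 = 55500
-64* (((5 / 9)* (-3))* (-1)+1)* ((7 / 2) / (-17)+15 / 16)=-6368 / 51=-124.86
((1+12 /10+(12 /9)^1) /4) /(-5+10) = 53 /300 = 0.18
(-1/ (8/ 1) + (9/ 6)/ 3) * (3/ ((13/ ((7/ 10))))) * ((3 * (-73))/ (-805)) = 1971/ 119600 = 0.02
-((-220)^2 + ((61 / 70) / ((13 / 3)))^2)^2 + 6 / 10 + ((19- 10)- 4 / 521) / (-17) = -14227993659924931432940697 / 6073684295770000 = -2342563914.60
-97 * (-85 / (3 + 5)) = 8245 / 8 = 1030.62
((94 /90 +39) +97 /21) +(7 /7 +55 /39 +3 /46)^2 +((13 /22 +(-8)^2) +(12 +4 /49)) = 1105582625117 /8673685020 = 127.46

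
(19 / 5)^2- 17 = -2.56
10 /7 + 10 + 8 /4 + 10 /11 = 1104 /77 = 14.34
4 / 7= 0.57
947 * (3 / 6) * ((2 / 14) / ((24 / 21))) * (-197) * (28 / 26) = -1305913 / 104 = -12556.86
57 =57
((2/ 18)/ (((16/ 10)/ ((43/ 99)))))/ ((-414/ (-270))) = 1075/ 54648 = 0.02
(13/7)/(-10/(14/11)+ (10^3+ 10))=13/7015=0.00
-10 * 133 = -1330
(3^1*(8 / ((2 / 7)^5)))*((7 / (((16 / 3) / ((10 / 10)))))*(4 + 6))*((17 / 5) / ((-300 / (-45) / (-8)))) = -54000891 / 80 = -675011.14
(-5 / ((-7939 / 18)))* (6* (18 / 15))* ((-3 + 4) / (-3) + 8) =4968 / 7939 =0.63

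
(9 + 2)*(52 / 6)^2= 826.22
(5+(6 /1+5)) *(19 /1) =304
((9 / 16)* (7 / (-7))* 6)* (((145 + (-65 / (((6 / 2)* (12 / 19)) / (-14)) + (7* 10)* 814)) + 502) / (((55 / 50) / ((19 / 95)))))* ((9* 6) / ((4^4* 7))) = -84720411 / 78848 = -1074.48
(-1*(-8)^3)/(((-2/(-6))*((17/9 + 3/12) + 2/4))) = 55296/95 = 582.06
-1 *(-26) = 26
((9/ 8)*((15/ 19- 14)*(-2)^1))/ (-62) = -2259/ 4712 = -0.48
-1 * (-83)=83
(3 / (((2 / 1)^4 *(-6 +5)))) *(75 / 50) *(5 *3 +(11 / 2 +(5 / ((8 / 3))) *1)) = -1611 / 256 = -6.29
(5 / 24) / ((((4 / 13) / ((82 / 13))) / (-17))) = -3485 / 48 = -72.60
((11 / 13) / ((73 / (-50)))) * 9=-4950 / 949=-5.22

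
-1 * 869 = -869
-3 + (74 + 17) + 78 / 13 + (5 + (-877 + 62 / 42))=-16307 / 21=-776.52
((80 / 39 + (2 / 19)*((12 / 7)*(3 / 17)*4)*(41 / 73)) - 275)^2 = 3085392979071140929 / 41435831562489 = 74461.95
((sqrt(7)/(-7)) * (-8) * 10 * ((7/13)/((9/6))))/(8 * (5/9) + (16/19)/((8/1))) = 4560 * sqrt(7)/5057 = 2.39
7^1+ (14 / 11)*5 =147 / 11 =13.36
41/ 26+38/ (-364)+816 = 74390/ 91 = 817.47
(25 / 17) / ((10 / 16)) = 40 / 17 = 2.35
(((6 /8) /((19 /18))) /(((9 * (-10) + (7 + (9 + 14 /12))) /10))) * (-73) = 7.12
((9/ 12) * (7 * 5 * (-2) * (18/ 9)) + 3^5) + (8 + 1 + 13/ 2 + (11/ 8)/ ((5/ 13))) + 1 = 6323/ 40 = 158.08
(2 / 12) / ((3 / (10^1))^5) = 50000 / 729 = 68.59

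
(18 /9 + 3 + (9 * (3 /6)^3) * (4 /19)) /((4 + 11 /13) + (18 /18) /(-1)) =2587 /1900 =1.36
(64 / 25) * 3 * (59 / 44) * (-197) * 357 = -199171728 / 275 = -724260.83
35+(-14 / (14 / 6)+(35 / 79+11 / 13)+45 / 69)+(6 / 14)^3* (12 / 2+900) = 828503940 / 8102003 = 102.26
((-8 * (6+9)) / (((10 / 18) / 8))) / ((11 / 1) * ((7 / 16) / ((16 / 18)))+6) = -73728 / 487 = -151.39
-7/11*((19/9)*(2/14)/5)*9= -19/55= -0.35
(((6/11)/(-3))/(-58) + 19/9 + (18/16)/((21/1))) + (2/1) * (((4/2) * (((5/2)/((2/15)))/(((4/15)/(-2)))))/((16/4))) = -2782574/20097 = -138.46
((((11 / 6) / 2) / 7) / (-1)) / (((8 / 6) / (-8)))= 11 / 14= 0.79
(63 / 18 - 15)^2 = 529 / 4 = 132.25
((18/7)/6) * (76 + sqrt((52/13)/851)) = 6 * sqrt(851)/5957 + 228/7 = 32.60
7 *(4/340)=7/85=0.08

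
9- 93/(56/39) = -3123/56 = -55.77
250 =250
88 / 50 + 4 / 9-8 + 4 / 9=-1204 / 225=-5.35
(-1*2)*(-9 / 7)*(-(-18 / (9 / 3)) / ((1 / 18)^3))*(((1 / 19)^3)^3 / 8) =78732 / 2258813884453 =0.00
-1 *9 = -9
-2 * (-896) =1792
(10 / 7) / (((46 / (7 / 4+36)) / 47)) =35485 / 644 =55.10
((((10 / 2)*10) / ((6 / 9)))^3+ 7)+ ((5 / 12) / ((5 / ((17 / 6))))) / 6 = 182253041 / 432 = 421882.04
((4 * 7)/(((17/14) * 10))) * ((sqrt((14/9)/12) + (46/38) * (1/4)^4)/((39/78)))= 1127/51680 + 196 * sqrt(42)/765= 1.68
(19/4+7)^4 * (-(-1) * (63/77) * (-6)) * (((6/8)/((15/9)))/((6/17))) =-6719320737/56320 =-119306.12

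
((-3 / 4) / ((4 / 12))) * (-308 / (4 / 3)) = 2079 / 4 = 519.75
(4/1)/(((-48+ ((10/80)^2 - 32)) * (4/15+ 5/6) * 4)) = -640/56309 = -0.01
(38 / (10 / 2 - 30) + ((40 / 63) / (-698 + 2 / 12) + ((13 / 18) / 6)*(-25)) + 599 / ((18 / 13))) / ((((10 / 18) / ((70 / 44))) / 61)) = 2066429027029 / 27634200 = 74777.96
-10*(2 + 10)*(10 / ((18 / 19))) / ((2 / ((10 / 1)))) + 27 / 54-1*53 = -38315 / 6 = -6385.83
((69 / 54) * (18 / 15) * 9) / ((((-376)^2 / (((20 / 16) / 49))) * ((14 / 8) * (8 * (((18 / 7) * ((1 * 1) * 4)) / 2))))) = 23 / 665032704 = 0.00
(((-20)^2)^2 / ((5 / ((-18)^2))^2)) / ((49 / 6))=4031078400 / 49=82266906.12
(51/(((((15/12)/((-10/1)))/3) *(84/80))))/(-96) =85/7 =12.14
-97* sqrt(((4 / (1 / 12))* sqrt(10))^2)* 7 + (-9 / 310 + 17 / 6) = 1304 / 465 - 32592* sqrt(10) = -103062.15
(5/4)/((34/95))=3.49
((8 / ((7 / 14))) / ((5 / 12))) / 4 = 48 / 5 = 9.60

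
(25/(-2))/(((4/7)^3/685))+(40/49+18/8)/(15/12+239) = -276594822947/6027392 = -45889.64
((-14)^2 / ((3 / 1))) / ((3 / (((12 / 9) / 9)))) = 784 / 243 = 3.23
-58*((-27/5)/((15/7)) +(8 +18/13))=-129398/325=-398.15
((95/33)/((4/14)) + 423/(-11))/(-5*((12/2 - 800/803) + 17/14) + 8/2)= 957103/913641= 1.05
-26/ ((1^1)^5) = -26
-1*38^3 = -54872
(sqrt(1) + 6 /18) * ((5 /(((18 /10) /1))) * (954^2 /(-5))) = -674160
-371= -371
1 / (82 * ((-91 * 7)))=-1 / 52234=-0.00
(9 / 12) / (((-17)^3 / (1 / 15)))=-1 / 98260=-0.00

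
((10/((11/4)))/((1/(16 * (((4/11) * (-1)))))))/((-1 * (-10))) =-256/121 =-2.12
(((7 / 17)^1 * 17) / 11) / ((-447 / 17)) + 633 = 3112342 / 4917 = 632.98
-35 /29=-1.21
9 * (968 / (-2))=-4356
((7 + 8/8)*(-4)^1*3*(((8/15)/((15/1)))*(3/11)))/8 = -0.12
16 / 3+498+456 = 2878 / 3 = 959.33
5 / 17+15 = 260 / 17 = 15.29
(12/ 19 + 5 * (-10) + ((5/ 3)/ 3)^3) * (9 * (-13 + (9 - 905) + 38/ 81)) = 50146894357/ 124659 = 402272.55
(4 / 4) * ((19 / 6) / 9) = 19 / 54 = 0.35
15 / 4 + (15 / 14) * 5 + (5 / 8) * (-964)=-16615 / 28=-593.39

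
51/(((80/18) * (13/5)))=459/104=4.41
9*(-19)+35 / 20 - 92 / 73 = -49789 / 292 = -170.51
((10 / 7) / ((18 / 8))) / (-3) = -40 / 189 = -0.21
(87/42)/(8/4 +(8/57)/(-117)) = 193401/186620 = 1.04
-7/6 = -1.17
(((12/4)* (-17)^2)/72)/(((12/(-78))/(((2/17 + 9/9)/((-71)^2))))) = -4199/241968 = -0.02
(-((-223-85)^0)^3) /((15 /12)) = -4 /5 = -0.80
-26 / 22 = -13 / 11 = -1.18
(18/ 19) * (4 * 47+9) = 3546/ 19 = 186.63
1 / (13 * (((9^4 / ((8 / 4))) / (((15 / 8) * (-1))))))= -5 / 113724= -0.00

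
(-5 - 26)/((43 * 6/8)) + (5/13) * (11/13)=-13861/21801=-0.64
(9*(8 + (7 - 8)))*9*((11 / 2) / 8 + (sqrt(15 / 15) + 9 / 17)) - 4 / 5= 1708417 / 1360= 1256.19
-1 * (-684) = 684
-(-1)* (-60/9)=-20/3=-6.67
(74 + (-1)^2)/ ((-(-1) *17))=75/ 17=4.41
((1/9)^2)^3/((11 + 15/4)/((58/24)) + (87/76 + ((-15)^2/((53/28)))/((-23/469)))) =-2686676/3450479155231275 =-0.00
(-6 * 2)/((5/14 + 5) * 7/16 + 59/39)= -14976/4813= -3.11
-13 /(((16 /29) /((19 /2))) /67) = -479921 /32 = -14997.53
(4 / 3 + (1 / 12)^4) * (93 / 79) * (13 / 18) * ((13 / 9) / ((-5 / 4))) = -144853111 / 110574720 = -1.31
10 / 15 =2 / 3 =0.67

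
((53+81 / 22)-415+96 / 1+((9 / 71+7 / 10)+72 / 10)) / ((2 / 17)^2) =-71744828 / 3905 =-18372.56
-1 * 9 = -9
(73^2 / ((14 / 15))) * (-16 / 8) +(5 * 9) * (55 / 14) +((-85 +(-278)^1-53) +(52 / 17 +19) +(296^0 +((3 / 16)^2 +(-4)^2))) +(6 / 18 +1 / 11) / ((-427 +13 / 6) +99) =-63968090743 / 5505280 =-11619.41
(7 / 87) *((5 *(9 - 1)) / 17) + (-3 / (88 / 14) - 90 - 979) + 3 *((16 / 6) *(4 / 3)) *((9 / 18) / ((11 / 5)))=-69427223 / 65076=-1066.86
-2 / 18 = -1 / 9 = -0.11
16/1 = 16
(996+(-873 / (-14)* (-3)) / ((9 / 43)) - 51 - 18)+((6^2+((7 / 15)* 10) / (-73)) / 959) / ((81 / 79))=1131306455 / 34023402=33.25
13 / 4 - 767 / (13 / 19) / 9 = -4367 / 36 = -121.31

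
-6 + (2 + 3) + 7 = 6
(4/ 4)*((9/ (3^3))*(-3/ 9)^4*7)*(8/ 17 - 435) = -51709/ 4131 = -12.52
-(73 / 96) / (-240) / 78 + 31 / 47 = 55714151 / 84464640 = 0.66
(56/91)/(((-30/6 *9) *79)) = -8/46215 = -0.00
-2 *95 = -190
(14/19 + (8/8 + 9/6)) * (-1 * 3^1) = -369/38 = -9.71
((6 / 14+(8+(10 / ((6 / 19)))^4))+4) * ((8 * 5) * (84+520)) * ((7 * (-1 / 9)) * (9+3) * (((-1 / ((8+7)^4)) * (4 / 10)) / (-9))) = -22040159928832 / 110716875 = -199067.76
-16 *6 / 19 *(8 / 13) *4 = -3072 / 247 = -12.44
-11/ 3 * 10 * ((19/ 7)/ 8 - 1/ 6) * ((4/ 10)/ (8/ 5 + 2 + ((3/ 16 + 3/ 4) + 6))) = -12760/ 53109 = -0.24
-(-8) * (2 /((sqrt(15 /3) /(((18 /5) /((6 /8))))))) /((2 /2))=384 * sqrt(5) /25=34.35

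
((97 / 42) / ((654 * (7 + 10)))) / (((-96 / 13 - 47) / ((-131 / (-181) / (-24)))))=165191 / 1434119002848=0.00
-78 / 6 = -13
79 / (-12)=-79 / 12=-6.58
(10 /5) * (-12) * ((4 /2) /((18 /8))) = -64 /3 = -21.33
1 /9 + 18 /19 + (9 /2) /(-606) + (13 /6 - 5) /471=1259409 /1205132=1.05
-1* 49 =-49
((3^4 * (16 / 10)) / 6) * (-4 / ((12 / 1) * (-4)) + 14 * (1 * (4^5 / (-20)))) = -387027 / 25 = -15481.08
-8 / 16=-1 / 2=-0.50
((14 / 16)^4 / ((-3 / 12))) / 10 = -2401 / 10240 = -0.23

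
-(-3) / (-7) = -3 / 7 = -0.43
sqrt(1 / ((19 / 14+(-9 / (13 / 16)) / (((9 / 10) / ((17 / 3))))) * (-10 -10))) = sqrt(101935470) / 373390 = 0.03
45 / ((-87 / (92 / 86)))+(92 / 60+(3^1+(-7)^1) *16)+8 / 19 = -22247351 / 355395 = -62.60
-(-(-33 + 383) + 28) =322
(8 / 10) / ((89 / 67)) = 268 / 445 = 0.60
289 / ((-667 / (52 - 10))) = -12138 / 667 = -18.20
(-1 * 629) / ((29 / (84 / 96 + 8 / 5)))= -62271 / 1160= -53.68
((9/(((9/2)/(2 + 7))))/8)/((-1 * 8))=-9/32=-0.28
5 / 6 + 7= 47 / 6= 7.83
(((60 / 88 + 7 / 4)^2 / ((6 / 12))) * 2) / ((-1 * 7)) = -3.38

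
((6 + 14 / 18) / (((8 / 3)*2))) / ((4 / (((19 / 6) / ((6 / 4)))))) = 1159 / 1728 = 0.67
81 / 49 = 1.65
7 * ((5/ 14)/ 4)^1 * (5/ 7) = 25/ 56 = 0.45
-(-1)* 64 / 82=32 / 41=0.78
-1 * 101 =-101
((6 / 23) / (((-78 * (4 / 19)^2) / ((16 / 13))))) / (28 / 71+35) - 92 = -898684483 / 9768031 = -92.00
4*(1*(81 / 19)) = 324 / 19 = 17.05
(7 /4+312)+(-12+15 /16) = 4843 /16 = 302.69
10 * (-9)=-90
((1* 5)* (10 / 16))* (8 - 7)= 25 / 8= 3.12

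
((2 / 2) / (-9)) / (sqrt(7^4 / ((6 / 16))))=-sqrt(6) / 1764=-0.00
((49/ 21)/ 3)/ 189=1/ 243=0.00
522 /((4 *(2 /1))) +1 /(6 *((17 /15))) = 4447 /68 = 65.40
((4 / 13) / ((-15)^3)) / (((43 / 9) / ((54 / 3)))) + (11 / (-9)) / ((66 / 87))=-2026807 / 1257750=-1.61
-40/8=-5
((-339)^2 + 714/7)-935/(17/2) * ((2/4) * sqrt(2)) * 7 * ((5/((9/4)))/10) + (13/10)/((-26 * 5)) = 11502299/100-770 * sqrt(2)/9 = 114902.00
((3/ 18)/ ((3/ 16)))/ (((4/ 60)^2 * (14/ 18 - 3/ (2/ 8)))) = -17.82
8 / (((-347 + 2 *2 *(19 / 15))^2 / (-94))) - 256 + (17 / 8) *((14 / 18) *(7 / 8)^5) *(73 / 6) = -91493637029555527 / 372390917308416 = -245.69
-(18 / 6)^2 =-9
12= 12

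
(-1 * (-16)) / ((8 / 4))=8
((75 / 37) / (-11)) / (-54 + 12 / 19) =475 / 137566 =0.00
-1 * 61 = -61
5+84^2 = 7061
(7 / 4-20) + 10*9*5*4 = 7127 / 4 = 1781.75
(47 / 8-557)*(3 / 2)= -13227 / 16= -826.69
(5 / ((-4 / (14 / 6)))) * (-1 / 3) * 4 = 35 / 9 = 3.89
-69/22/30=-23/220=-0.10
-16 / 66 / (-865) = 8 / 28545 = 0.00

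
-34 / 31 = -1.10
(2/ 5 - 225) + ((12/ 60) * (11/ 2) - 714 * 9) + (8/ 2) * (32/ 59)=-784385/ 118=-6647.33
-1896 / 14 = -948 / 7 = -135.43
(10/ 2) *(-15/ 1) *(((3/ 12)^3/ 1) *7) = -525/ 64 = -8.20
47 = 47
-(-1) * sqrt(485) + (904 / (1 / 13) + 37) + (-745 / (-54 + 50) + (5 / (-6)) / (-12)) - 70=sqrt(485) + 857183 / 72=11927.34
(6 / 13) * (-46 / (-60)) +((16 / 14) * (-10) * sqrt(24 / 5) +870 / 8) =28367 / 260 - 32 * sqrt(30) / 7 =84.07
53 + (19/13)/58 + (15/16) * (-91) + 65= 197323/6032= 32.71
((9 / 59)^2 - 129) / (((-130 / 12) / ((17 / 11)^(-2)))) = 25073136 / 5030045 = 4.98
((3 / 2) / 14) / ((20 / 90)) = 27 / 56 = 0.48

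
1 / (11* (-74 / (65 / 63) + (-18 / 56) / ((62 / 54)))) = -0.00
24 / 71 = 0.34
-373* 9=-3357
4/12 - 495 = -1484/3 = -494.67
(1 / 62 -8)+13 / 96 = -23357 / 2976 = -7.85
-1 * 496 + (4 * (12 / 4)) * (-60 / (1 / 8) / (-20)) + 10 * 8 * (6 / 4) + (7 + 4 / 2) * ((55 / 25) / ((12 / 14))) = -649 / 10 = -64.90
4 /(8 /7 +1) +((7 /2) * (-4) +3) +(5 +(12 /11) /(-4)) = -727 /165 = -4.41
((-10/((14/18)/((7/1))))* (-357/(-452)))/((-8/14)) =112455/904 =124.40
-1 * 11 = -11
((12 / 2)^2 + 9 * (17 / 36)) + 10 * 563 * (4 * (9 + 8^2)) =6576001 / 4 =1644000.25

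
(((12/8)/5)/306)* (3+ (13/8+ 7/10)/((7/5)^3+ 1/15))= 347/92480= 0.00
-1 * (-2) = 2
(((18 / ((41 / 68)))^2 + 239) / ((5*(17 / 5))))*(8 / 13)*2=30398960 / 371501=81.83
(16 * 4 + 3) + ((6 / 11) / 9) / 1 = 2213 / 33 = 67.06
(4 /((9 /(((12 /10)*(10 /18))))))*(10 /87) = 80 /2349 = 0.03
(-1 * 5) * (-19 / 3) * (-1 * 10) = -950 / 3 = -316.67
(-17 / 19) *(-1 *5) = 85 / 19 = 4.47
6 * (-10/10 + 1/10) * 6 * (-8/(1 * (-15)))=-432/25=-17.28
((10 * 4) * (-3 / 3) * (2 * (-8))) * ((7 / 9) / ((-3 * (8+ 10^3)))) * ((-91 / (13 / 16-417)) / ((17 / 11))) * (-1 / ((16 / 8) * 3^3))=320320 / 742724883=0.00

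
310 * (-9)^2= 25110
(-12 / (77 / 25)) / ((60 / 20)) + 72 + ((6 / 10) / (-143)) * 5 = 70751 / 1001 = 70.68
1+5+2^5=38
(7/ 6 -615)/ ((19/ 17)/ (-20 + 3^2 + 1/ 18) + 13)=-12334367/ 259170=-47.59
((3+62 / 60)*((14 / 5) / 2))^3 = 607645423 / 3375000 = 180.04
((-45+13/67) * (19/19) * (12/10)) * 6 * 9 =-2903.43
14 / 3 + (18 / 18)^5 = 17 / 3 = 5.67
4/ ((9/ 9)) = 4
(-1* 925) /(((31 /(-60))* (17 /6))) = 333000 /527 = 631.88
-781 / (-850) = 781 / 850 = 0.92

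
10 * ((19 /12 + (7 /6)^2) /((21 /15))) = 1325 /63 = 21.03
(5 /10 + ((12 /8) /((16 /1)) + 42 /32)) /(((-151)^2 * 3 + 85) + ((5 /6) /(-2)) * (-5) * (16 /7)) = 0.00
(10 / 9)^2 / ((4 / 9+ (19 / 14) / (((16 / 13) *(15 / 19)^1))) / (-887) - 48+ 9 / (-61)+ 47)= -6059984000 / 5642993691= -1.07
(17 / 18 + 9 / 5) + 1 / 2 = 146 / 45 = 3.24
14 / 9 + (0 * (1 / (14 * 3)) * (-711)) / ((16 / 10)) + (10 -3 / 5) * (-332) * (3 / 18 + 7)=-1006388 / 45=-22364.18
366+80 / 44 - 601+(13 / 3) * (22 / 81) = -620149 / 2673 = -232.00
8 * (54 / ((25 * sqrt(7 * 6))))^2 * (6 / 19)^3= 839808 / 30008125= 0.03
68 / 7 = 9.71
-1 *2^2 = -4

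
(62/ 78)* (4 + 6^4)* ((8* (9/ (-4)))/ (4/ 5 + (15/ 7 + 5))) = -2341.73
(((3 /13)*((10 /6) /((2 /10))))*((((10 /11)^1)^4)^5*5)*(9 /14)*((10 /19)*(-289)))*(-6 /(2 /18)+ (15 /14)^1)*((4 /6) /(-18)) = -273.97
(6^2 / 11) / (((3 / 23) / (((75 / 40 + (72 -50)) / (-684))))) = -4393 / 5016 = -0.88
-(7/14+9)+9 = -1/2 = -0.50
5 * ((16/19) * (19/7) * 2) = 160/7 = 22.86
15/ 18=5/ 6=0.83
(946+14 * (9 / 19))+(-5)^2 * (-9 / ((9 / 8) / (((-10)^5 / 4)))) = 95018100 / 19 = 5000952.63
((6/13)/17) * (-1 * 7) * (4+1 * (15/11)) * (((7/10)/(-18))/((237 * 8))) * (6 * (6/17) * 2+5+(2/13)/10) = 14775901/76397092200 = 0.00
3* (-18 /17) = -54 /17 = -3.18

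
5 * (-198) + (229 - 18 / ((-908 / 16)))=-172675 / 227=-760.68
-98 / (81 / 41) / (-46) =2009 / 1863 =1.08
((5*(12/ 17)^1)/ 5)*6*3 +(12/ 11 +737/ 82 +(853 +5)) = 13505951/ 15334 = 880.78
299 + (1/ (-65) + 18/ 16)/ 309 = 48043897/ 160680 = 299.00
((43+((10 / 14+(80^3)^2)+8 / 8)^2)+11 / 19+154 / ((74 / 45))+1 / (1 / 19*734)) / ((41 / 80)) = 69500399372978758206237145390680 / 518324009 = 134086783876875667177973.90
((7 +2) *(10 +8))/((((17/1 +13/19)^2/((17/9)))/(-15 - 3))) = -55233/3136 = -17.61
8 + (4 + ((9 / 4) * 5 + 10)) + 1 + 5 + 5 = 177 / 4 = 44.25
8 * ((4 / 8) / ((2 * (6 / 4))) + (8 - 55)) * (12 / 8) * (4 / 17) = -2248 / 17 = -132.24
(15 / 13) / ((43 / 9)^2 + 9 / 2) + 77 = 77.04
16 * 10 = 160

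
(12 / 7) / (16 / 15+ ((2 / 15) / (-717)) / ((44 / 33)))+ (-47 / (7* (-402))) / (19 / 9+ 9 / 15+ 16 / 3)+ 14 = 13510401901 / 865528244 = 15.61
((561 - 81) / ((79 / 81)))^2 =1511654400 / 6241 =242213.49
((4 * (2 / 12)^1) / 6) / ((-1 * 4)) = -1 / 36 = -0.03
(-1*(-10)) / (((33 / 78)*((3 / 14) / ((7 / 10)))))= 2548 / 33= 77.21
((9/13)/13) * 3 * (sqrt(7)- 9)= -243/169 +27 * sqrt(7)/169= -1.02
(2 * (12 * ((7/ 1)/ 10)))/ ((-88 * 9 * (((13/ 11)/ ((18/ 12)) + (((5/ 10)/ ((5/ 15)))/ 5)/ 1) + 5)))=-1/ 287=-0.00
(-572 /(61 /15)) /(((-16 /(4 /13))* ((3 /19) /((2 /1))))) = 2090 /61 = 34.26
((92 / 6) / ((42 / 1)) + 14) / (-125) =-181 / 1575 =-0.11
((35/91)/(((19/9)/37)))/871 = 0.01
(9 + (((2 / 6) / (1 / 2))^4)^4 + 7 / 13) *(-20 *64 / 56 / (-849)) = 854183259520 / 3325746617739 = 0.26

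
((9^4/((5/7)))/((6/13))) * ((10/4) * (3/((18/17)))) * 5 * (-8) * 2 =-11277630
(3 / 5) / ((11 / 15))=9 / 11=0.82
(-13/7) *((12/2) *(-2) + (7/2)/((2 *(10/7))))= 5603/280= 20.01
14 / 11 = 1.27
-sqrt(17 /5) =-sqrt(85) /5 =-1.84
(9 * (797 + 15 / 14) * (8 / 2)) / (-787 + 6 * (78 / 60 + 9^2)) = -502785 / 5131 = -97.99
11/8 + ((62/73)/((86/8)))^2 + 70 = 5626738323/78826568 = 71.38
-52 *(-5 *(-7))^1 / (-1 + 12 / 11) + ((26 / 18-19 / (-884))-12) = -159362929 / 7956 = -20030.53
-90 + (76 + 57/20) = -223/20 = -11.15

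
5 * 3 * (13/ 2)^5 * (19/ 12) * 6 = 105818505/ 64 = 1653414.14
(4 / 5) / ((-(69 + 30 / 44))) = -88 / 7665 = -0.01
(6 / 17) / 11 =6 / 187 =0.03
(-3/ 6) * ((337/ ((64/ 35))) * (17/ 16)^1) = -200515/ 2048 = -97.91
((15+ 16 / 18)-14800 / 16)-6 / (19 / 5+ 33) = -752879 / 828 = -909.27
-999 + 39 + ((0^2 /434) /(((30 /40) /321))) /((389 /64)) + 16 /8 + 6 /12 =-1915 /2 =-957.50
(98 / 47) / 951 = 98 / 44697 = 0.00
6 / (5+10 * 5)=6 / 55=0.11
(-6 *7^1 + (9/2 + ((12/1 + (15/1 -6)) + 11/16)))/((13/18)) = -2277/104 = -21.89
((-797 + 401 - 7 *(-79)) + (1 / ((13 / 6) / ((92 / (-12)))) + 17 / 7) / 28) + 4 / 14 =157.25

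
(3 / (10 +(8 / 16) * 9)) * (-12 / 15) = -24 / 145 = -0.17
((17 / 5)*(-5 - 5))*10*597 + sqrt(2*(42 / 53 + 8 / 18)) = -202980 + 2*sqrt(15635) / 159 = -202978.43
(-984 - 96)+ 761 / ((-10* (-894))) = -9654439 / 8940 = -1079.91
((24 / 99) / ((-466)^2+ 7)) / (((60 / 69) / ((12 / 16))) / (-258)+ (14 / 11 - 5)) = -0.00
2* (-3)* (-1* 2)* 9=108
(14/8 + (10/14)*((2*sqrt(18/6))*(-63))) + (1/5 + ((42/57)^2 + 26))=205719/7220 - 90*sqrt(3)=-127.39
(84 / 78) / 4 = 7 / 26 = 0.27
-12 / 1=-12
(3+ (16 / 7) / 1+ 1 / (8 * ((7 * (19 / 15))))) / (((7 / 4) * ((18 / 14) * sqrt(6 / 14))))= 5639 * sqrt(21) / 7182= 3.60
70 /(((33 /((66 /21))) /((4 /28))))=20 /21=0.95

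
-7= -7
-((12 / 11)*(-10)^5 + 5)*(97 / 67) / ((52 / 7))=814762655 / 38324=21259.85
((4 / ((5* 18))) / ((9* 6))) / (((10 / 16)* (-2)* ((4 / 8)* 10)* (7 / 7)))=-4 / 30375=-0.00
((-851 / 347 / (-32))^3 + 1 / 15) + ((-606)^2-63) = 7540505059957980709 / 20536650792960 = 367173.07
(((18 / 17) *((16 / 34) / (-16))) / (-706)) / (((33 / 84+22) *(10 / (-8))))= -168 / 106607765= -0.00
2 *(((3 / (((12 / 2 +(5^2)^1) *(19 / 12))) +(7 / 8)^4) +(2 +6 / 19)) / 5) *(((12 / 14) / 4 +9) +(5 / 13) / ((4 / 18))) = 254285523 / 19601920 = 12.97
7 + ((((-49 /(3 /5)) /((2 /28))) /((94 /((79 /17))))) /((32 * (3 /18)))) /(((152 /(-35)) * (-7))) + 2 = 16811087 /1943168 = 8.65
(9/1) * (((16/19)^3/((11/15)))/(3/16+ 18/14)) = 4128768/829939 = 4.97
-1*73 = -73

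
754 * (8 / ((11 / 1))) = 6032 / 11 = 548.36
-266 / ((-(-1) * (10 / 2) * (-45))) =266 / 225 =1.18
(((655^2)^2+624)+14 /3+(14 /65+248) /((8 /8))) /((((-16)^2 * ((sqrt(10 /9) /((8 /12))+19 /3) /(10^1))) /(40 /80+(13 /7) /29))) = 5385064367741873 /7885696 - 850273321222401 * sqrt(10) /15771392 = 512404257.45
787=787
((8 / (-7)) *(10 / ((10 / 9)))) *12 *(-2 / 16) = 15.43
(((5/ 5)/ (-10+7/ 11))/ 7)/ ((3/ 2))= -22/ 2163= -0.01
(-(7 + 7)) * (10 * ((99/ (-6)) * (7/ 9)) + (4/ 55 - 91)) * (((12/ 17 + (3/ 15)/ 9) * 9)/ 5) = 282116044/ 70125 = 4023.05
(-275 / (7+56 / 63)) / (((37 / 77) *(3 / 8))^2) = -104350400 / 97199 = -1073.57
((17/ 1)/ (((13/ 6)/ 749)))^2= 34536416.59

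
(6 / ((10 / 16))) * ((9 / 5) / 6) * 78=5616 / 25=224.64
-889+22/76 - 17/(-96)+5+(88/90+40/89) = -2147963947/2435040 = -882.11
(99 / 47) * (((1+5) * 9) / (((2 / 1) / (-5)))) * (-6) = 80190 / 47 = 1706.17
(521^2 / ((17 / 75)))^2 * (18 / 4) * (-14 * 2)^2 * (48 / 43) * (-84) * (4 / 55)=-4716420375148699392000 / 136697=-34502735064768790.77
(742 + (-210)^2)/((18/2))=44842/9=4982.44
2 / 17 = 0.12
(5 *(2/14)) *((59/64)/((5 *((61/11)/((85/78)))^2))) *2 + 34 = 34.01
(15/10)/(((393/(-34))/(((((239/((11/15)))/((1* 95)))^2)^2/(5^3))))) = -4492887498657/31243987336375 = -0.14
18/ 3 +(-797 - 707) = -1498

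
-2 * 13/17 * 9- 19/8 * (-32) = 1058/17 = 62.24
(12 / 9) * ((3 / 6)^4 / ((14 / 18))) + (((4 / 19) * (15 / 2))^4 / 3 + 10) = 44440843 / 3648988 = 12.18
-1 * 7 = -7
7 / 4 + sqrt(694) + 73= 101.09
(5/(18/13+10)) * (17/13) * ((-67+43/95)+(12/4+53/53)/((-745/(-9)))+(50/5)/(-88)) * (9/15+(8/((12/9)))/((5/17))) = -14811112827/18435472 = -803.40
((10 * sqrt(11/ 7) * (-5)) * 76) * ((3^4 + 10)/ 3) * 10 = -1444944.14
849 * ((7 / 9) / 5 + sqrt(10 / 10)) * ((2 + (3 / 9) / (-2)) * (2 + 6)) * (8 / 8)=647504 / 45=14388.98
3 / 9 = 1 / 3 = 0.33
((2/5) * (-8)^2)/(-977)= -128/4885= -0.03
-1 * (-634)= 634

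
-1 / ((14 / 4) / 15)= -30 / 7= -4.29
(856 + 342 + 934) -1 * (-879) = 3011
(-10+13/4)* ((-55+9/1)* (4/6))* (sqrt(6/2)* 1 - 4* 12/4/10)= -1242/5+207* sqrt(3)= 110.13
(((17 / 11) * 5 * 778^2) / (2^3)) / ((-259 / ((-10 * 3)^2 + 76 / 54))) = -2034776.93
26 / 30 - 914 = -13697 / 15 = -913.13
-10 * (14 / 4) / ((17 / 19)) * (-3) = 1995 / 17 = 117.35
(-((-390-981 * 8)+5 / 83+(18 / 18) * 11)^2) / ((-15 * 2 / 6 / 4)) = 1865060011584 / 34445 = 54146030.24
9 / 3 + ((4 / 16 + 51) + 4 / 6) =659 / 12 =54.92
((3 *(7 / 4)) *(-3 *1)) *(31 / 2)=-1953 / 8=-244.12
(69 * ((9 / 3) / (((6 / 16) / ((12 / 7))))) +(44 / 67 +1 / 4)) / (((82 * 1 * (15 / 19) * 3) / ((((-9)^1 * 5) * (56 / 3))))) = -11253909 / 2747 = -4096.80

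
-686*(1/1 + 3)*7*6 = -115248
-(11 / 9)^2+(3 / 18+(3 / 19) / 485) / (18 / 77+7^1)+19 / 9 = 532470907 / 831506310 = 0.64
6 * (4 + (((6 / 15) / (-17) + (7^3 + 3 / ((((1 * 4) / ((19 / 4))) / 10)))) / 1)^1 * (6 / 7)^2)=7051083 / 4165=1692.94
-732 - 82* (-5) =-322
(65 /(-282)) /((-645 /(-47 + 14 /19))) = -3809 /230394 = -0.02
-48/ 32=-3/ 2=-1.50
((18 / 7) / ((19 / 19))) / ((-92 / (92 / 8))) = -9 / 28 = -0.32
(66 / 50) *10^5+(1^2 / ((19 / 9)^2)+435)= 47809116 / 361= 132435.22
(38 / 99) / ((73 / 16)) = 608 / 7227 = 0.08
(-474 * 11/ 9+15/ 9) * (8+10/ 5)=-17330/ 3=-5776.67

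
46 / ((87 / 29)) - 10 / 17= 14.75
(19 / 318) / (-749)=-19 / 238182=-0.00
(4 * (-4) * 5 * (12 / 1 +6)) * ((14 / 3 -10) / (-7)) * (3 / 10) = -2304 / 7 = -329.14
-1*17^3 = -4913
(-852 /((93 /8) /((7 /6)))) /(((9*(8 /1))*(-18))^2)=-497 /9762768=-0.00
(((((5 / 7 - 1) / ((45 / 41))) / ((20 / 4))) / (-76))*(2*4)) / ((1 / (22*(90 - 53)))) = 133496 / 29925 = 4.46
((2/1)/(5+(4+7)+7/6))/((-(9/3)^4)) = -4/2781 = -0.00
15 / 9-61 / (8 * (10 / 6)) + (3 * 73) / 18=1111 / 120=9.26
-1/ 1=-1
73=73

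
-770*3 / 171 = -770 / 57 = -13.51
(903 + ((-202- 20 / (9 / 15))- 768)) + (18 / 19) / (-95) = -100.34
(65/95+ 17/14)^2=255025/70756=3.60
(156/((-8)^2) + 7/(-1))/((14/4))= -73/56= -1.30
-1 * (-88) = 88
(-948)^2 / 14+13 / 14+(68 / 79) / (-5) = 354992263 / 5530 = 64193.90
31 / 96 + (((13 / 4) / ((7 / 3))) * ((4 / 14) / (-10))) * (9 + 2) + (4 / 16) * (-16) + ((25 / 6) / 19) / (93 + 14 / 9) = -1563969989 / 380294880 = -4.11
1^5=1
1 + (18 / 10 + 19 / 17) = 3.92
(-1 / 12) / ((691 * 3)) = -0.00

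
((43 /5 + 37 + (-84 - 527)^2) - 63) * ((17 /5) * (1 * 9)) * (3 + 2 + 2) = 1999040778 /25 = 79961631.12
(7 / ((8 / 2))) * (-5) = -35 / 4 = -8.75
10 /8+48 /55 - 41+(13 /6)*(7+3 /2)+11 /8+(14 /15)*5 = -19033 /1320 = -14.42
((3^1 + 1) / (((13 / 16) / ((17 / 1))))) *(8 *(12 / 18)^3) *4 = 278528 / 351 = 793.53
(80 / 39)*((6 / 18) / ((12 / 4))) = 80 / 351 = 0.23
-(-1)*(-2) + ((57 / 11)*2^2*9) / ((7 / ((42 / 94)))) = 9.91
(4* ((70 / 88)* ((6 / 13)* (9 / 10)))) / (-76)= -189 / 10868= -0.02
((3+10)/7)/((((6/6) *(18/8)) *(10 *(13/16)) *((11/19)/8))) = 4864/3465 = 1.40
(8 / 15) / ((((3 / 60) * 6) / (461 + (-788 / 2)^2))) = 830384 / 3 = 276794.67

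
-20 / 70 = -2 / 7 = -0.29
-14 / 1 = -14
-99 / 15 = -6.60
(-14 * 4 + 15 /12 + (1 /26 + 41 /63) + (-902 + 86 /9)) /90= -3100751 /294840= -10.52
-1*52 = -52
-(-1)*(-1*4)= -4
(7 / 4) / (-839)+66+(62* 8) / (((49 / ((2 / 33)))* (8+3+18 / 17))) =73476876749 / 1112463660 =66.05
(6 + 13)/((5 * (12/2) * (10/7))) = 133/300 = 0.44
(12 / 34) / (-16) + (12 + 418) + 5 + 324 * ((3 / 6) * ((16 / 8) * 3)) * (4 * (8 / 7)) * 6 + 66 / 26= 335365935 / 12376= 27098.09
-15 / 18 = -5 / 6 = -0.83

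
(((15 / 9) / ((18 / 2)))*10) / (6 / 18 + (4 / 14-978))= -14 / 7389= -0.00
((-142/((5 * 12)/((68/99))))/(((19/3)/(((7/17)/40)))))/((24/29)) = -14413/4514400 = -0.00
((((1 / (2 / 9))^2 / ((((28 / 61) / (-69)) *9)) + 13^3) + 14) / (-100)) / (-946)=209751 / 10595200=0.02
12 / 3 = 4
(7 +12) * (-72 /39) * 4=-1824 /13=-140.31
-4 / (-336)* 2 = 1 / 42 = 0.02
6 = 6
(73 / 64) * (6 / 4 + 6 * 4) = 3723 / 128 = 29.09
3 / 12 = 1 / 4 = 0.25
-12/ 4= -3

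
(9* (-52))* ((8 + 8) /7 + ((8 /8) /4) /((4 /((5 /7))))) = -1090.61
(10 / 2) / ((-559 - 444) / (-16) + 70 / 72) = 0.08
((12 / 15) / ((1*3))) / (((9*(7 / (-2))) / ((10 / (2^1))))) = -8 / 189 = -0.04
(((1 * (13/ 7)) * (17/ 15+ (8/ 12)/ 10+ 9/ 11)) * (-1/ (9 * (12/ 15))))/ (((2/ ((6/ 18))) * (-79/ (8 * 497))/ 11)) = 34151/ 711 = 48.03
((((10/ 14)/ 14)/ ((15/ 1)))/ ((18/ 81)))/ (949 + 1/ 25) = 75/ 4650296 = 0.00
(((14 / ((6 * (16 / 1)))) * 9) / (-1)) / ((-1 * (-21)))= -1 / 16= -0.06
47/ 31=1.52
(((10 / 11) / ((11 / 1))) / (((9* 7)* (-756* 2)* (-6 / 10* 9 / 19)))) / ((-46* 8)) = -475 / 57261048768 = -0.00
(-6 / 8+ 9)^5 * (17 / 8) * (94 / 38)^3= 69073616426463 / 56188928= 1229310.10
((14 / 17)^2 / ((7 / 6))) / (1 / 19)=3192 / 289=11.04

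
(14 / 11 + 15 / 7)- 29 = -25.58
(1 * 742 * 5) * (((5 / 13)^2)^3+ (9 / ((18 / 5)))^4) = 5596545434375 / 38614472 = 144933.88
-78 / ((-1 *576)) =13 / 96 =0.14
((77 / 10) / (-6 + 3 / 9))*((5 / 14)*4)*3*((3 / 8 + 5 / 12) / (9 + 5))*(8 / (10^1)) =-627 / 2380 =-0.26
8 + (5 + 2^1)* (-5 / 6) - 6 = -23 / 6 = -3.83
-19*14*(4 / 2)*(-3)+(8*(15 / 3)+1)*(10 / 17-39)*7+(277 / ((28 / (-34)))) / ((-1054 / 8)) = -34771125 / 3689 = -9425.62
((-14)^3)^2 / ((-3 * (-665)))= 1075648 / 285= 3774.20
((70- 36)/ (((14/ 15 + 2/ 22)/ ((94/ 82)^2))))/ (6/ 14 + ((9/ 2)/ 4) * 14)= 115663240/ 42897439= 2.70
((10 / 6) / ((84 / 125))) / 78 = 625 / 19656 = 0.03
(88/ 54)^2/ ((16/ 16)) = 1936/ 729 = 2.66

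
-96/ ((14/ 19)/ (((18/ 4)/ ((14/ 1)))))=-2052/ 49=-41.88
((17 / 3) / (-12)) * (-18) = 17 / 2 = 8.50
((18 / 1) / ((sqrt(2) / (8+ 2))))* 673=60570* sqrt(2)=85658.92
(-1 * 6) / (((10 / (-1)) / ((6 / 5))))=18 / 25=0.72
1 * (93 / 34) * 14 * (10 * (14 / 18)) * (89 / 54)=675955 / 1377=490.89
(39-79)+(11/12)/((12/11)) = -39.16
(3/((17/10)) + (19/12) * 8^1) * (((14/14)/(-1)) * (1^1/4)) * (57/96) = -437/204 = -2.14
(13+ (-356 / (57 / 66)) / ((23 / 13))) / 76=-2.89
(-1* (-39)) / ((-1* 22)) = -39 / 22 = -1.77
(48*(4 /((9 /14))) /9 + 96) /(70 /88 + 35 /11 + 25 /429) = 1995136 /62325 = 32.01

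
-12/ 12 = -1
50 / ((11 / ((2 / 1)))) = 100 / 11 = 9.09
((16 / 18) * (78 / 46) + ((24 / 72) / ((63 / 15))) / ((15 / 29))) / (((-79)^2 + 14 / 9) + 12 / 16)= 28876 / 108558597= 0.00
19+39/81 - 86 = -1796/27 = -66.52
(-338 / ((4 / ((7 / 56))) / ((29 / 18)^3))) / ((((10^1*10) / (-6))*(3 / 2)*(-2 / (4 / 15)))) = -4121741 / 17496000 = -0.24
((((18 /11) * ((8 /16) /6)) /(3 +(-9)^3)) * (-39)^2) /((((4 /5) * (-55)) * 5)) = 1521 /1171280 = 0.00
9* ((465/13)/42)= 1395/182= 7.66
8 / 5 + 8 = 48 / 5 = 9.60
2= 2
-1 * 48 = -48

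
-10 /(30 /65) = -65 /3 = -21.67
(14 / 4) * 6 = 21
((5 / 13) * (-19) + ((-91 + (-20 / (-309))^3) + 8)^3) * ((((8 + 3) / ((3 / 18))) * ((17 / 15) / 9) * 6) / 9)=-142792973118749050578593772635272 / 45071647763180842078216695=-3168132.97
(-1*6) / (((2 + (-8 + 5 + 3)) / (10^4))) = -30000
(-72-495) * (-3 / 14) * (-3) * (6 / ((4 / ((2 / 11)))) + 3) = -13122 / 11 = -1192.91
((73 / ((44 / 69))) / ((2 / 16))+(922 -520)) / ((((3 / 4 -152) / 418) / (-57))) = 125593344 / 605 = 207592.30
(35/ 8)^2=1225/ 64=19.14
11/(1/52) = 572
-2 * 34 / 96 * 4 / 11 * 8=-2.06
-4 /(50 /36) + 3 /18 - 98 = -100.71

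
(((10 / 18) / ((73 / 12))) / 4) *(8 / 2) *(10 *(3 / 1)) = 200 / 73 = 2.74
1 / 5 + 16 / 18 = 49 / 45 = 1.09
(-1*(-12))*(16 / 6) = 32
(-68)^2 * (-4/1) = -18496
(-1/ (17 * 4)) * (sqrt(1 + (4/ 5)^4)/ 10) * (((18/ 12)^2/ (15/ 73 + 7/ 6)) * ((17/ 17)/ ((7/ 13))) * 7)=-25623 * sqrt(881)/ 20434000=-0.04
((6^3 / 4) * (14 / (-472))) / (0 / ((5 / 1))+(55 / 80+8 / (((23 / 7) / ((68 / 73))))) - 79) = 120888 / 5739461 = 0.02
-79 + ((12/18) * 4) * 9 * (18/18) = -55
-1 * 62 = -62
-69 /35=-1.97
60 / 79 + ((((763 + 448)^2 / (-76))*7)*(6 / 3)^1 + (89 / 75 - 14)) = -60826672397 / 225150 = -270160.66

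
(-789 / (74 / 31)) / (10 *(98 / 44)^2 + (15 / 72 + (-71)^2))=-35514468 / 546997973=-0.06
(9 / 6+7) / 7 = 17 / 14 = 1.21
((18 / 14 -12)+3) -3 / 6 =-115 / 14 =-8.21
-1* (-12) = 12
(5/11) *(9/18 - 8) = -75/22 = -3.41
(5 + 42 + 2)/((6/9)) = 147/2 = 73.50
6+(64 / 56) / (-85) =3562 / 595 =5.99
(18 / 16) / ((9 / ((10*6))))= 15 / 2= 7.50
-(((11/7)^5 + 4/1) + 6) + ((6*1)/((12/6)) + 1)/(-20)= -19.78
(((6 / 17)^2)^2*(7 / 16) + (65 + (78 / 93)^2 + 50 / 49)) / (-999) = -262446257102 / 3928987448631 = -0.07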